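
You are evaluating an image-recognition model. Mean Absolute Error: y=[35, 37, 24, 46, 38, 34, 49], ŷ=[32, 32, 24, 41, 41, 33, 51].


Absolute errors: |35-32|=3, |37-32|=5, |24-24|=0, |46-41|=5, |38-41|=3, |34-33|=1, |49-51|=2
Sum = 19
MAE = 19/7 = 19/7

19/7


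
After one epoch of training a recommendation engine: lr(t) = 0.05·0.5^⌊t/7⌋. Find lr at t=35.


n_drops = ⌊35/7⌋ = 5
lr = 0.05·0.5^5 = 0.05·0.03125 = 0.0015625

0.0015625


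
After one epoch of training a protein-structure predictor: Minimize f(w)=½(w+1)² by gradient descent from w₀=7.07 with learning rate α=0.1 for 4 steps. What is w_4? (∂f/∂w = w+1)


step 1: grad = 7.07+1 = 8.07; w = 7.07 - 0.1·(8.07) = 6.263
step 2: grad = 6.263+1 = 7.263; w = 6.263 - 0.1·(7.263) = 5.5367
step 3: grad = 5.5367+1 = 6.5367; w = 5.5367 - 0.1·(6.5367) = 4.88303
step 4: grad = 4.88303+1 = 5.88303; w = 4.88303 - 0.1·(5.88303) = 4.294727

4.294727


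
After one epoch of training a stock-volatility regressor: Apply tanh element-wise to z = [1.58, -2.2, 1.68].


tanh(1.58) = 0.9186
tanh(-2.2) = -0.9757
tanh(1.68) = 0.9329
result = [0.9186, -0.9757, 0.9329]

[0.9186, -0.9757, 0.9329]


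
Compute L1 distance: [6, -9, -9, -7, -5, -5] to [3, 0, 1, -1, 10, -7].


d = |6-3| + |-9-0| + |-9-1| + |-7+ 1| + |-5-10| + |-5+ 7|
  = 3 + 9 + 10 + 6 + 15 + 2
  = 45

45


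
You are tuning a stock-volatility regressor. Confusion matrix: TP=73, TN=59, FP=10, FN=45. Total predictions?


Total = TP + TN + FP + FN
= 73 + 59 + 10 + 45
= 187
(Predicted positive: 83, predicted negative: 104)

187


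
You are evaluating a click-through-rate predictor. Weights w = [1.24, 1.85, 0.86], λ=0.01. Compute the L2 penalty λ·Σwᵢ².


‖w‖₂² = (1.24)² + (1.85)² + (0.86)²
     = 1.5376 + 3.4225 + 0.7396
     = 5.6997
λ·‖w‖₂² = 0.01·5.6997 = 0.056997

0.056997


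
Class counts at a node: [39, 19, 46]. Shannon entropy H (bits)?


Probabilities: [39/104, 19/104, 46/104] ≈ [0.375, 0.1827, 0.4423]
H = -((39/104)·log₂(39/104) + (19/104)·log₂(19/104) + (46/104)·log₂(46/104))
  = 1.4992 bits

1.4992 bits


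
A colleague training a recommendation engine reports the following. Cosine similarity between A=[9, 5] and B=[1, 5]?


A·B = 9·1 + 5·5 = 34
‖A‖ = √106 = 10.2956, ‖B‖ = √26 = 5.099
cos = 34/(√106·√26) = 34/√2756 = 0.6476

0.6476


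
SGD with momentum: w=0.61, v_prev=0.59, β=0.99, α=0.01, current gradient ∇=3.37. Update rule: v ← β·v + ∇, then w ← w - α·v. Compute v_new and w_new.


v_new = 0.99·0.59 + 3.37 = 0.5841 + 3.37 = 3.9541
w_new = 0.61 - 0.01·3.9541 = 0.61 - 0.039541 = 0.570459

v_new=3.9541, w_new=0.570459


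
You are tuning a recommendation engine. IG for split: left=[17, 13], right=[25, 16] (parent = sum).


Parent = [42, 29], H_parent = 0.9757
H_left = 0.9871 (n=30), H_right = 0.965 (n=41)
H_children = (30/71)·0.9871 + (41/71)·0.965 = 0.9743
IG = 0.9757 - 0.9743 = 0.0014

0.0014


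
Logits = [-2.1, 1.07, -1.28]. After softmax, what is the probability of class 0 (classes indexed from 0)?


Exponentials: e^-2.1=0.1225, e^1.07=2.9154, e^-1.28=0.278
Sum = 3.3159
Softmax = [0.0369, 0.8792, 0.0839]
p[0] = 0.1225/3.3159 = 0.0369

0.0369


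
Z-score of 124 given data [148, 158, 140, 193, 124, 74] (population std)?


μ = 139.5, σ = 36.0728
z = (124 - 139.5)/36.0728 = -0.4297

-0.4297


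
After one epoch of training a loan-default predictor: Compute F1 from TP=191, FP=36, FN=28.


Precision = 191/227 = 0.8414
Recall = 191/219 = 0.8721
F1 = 2·P·R/(P+R) = 2·TP/(2·TP+FP+FN) = 382/(382+36+28) = 382/446 = 0.8565

0.8565


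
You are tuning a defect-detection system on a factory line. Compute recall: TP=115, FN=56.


Recall = TP/(TP+FN)
= 115/(115+56)
= 115/171 = 67.25%

67.25%


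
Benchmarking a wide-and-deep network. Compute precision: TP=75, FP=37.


Precision = TP/(TP+FP)
= 75/(75+37)
= 75/112 = 66.96%

66.96%


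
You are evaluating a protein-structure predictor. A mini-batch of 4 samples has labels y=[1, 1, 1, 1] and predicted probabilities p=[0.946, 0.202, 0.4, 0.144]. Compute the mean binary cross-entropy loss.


L[0] = -ln(0.946) = 0.0555
L[1] = -ln(0.202) = 1.5995
L[2] = -ln(0.4) = 0.9163
L[3] = -ln(0.144) = 1.9379
mean = (0.0555 + 1.5995 + 0.9163 + 1.9379)/4 = 1.1273

1.1273


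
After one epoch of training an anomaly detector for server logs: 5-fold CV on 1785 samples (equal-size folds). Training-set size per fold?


Fold size = 1785/5 = 357
Training per fold = 1785 - 357 = 1428

1428


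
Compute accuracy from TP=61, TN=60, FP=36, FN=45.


Accuracy = (TP+TN)/(TP+TN+FP+FN)
= (61+60)/(202)
= 121/202 = 59.9%

59.9%


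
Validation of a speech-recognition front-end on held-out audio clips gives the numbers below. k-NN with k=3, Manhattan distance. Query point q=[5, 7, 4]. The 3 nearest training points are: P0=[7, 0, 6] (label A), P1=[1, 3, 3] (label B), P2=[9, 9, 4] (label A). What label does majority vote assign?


d(q,P0) = 11  (label A)
d(q,P1) = 9  (label B)
d(q,P2) = 6  (label A)
Votes: A=2, B=1
Majority → A

A


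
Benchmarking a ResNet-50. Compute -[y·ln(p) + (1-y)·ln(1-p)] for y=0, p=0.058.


BCE = -[y·ln(p) + (1-y)·ln(1-p)]
= -0 - 1·ln(1-0.058)
= -ln(0.942) = 0.0598

0.0598


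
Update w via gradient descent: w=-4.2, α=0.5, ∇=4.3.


w_new = w - α·∇
= -4.2 - 0.5·4.3
= -4.2 - 2.15
= -6.35

-6.35


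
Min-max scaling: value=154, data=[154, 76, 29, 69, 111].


min=29, max=154
(154-29)/(154-29) = 125/125 = 1.0

1.0


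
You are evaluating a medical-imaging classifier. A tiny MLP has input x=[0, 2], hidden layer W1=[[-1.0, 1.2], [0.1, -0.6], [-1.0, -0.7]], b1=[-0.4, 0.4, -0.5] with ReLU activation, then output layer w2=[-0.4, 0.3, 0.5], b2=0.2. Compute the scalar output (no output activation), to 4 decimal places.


z1[0] = (-1.0)·(0) + (1.2)·(2) - 0.4 = 2.0
z1[1] = (0.1)·(0) + (-0.6)·(2) + 0.4 = -0.8
z1[2] = (-1.0)·(0) + (-0.7)·(2) - 0.5 = -1.9
h = ReLU(z1) = [2.0, 0.0, 0.0]
output = (-0.4)·(2.0) + (0.3)·(0.0) + (0.5)·(0.0) + 0.2 = -0.6

-0.6


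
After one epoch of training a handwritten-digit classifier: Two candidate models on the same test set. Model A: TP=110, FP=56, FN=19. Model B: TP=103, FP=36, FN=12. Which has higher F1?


Model A: P=110/166=0.6627, R=110/129=0.8527, F1=2PR/(P+R)=2TP/(2TP+FP+FN)=220/295=0.7458
Model B: P=103/139=0.741, R=103/115=0.8957, F1=2PR/(P+R)=2TP/(2TP+FP+FN)=206/254=0.811
0.7458 < 0.811 → Model B

Model B


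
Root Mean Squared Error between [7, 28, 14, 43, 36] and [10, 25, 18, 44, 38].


MSE = 39/5 = 7.8
RMSE = √(39/5) = 2.7928

2.7928


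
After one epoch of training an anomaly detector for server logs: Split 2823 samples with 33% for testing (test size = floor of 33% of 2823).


Test = ⌊2823·33/100⌋ = 931
Train = 2823 - 931 = 1892

Train: 1892, Test: 931


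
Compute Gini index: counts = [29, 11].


Probabilities: [29/40, 11/40] ≈ [0.725, 0.275]
Σpᵢ² = (841 + 121)/40² = 962/1600
Gini = 1 - Σpᵢ² = 1 - 962/1600 = 0.3988

0.3988


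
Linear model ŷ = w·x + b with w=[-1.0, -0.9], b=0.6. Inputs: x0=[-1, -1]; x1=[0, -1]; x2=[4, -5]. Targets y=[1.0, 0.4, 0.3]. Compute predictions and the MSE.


ŷ0 = (-1.0)·(-1) + (-0.9)·(-1) + 0.6 = 2.5
ŷ1 = (-1.0)·(0) + (-0.9)·(-1) + 0.6 = 1.5
ŷ2 = (-1.0)·(4) + (-0.9)·(-5) + 0.6 = 1.1
errors² = [2.25, 1.21, 0.64]
MSE = 4.1000/3 = 1.3667

1.3667


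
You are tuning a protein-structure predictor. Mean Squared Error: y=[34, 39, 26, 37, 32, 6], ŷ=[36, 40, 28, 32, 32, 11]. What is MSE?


Squared errors: (34-36)²=4, (39-40)²=1, (26-28)²=4, (37-32)²=25, (32-32)²=0, (6-11)²=25
Sum = 59
MSE = 59/6 = 59/6

59/6


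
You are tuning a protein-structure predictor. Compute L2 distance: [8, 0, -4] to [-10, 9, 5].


d = √((8+ 10)² + (0-9)² + (-4-5)²)
  = √(324 + 81 + 81)
  = √486 = 22.0454

22.0454


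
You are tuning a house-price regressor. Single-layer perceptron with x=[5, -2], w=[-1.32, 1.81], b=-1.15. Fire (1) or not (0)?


z = (5)·(-1.32) + (-2)·(1.81) - 1.15
  = -11.37
step(z) = 0 (z<0)

0


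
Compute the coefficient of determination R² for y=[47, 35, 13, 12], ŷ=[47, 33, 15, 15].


ȳ = 26.75
SS_res = Σ(y-ŷ)² = 17
SS_tot = Σ(y-ȳ)² = 884.75
R² = 1 - SS_res/SS_tot = 1 - 0.0192 = 0.9808

0.9808


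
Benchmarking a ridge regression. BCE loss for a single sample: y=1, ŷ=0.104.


BCE = -[y·ln(p) + (1-y)·ln(1-p)]
= -1·ln(0.104) - 0
= -ln(0.104) = 2.2634

2.2634


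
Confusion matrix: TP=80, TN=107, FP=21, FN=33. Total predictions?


Total = TP + TN + FP + FN
= 80 + 107 + 21 + 33
= 241
(Predicted positive: 101, predicted negative: 140)

241


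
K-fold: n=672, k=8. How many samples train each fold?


Fold size = 672/8 = 84
Training per fold = 672 - 84 = 588

588


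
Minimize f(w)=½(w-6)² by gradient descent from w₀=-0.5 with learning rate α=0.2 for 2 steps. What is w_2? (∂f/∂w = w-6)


step 1: grad = -0.5-6 = -6.5; w = -0.5 - 0.2·(-6.5) = 0.8
step 2: grad = 0.8-6 = -5.2; w = 0.8 - 0.2·(-5.2) = 1.84

1.84


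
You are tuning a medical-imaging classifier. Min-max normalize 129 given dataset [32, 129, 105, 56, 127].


min=32, max=129
(129-32)/(129-32) = 97/97 = 1.0

1.0


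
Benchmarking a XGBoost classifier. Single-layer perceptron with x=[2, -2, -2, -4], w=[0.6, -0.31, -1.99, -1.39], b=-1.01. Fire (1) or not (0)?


z = (2)·(0.6) + (-2)·(-0.31) + (-2)·(-1.99) + (-4)·(-1.39) - 1.01
  = 10.35
step(z) = 1 (z≥0)

1


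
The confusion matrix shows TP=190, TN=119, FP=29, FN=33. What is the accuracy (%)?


Accuracy = (TP+TN)/(TP+TN+FP+FN)
= (190+119)/(371)
= 309/371 = 83.29%

83.29%


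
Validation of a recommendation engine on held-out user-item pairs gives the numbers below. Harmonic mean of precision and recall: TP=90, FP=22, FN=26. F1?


Precision = 90/112 = 0.8036
Recall = 90/116 = 0.7759
F1 = 2·P·R/(P+R) = 2·TP/(2·TP+FP+FN) = 180/(180+22+26) = 180/228 = 0.7895

0.7895


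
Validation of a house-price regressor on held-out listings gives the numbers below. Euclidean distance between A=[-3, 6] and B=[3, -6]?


d = √((-3-3)² + (6+ 6)²)
  = √(36 + 144)
  = √180 = 13.4164

13.4164


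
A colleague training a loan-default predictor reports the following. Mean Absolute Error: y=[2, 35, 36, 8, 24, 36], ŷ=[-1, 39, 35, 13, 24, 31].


Absolute errors: |2+ 1|=3, |35-39|=4, |36-35|=1, |8-13|=5, |24-24|=0, |36-31|=5
Sum = 18
MAE = 18/6 = 3

3


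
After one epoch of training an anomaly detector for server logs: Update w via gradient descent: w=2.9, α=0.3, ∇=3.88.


w_new = w - α·∇
= 2.9 - 0.3·3.88
= 2.9 - 1.164
= 1.736

1.736


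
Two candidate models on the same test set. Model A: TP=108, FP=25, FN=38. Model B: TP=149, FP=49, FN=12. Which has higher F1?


Model A: P=108/133=0.812, R=108/146=0.7397, F1=2PR/(P+R)=2TP/(2TP+FP+FN)=216/279=0.7742
Model B: P=149/198=0.7525, R=149/161=0.9255, F1=2PR/(P+R)=2TP/(2TP+FP+FN)=298/359=0.8301
0.7742 < 0.8301 → Model B

Model B


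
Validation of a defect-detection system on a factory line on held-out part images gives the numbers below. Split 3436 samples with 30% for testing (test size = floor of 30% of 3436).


Test = ⌊3436·30/100⌋ = 1030
Train = 3436 - 1030 = 2406

Train: 2406, Test: 1030


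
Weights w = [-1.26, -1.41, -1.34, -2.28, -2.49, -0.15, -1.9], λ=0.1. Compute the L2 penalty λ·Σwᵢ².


‖w‖₂² = (-1.26)² + (-1.41)² + (-1.34)² + (-2.28)² + (-2.49)² + (-0.15)² + (-1.9)²
     = 1.5876 + 1.9881 + 1.7956 + 5.1984 + 6.2001 + 0.0225 + 3.61
     = 20.4023
λ·‖w‖₂² = 0.1·20.4023 = 2.04023

2.04023


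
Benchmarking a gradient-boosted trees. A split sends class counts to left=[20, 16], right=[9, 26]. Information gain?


Parent = [29, 42], H_parent = 0.9757
H_left = 0.9911 (n=36), H_right = 0.8224 (n=35)
H_children = (36/71)·0.9911 + (35/71)·0.8224 = 0.9079
IG = 0.9757 - 0.9079 = 0.0678

0.0678


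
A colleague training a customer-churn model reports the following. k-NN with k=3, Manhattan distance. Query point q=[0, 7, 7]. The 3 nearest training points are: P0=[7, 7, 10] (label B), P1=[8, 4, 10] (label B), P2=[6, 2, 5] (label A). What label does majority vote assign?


d(q,P0) = 10  (label B)
d(q,P1) = 14  (label B)
d(q,P2) = 13  (label A)
Votes: A=1, B=2
Majority → B

B


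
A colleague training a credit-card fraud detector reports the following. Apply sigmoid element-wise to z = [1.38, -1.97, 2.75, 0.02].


σ(1.38) = 1/(1+e^-1.38) = 0.799
σ(-1.97) = 1/(1+e^1.97) = 0.1224
σ(2.75) = 1/(1+e^-2.75) = 0.9399
σ(0.02) = 1/(1+e^-0.02) = 0.505
result = [0.799, 0.1224, 0.9399, 0.505]

[0.799, 0.1224, 0.9399, 0.505]


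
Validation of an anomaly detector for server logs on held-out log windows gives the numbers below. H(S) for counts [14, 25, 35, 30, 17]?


Probabilities: [14/121, 25/121, 35/121, 30/121, 17/121] ≈ [0.1157, 0.2066, 0.2893, 0.2479, 0.1405]
H = -((14/121)·log₂(14/121) + (25/121)·log₂(25/121) + (35/121)·log₂(35/121) + (30/121)·log₂(30/121) + (17/121)·log₂(17/121))
  = 2.2443 bits

2.2443 bits


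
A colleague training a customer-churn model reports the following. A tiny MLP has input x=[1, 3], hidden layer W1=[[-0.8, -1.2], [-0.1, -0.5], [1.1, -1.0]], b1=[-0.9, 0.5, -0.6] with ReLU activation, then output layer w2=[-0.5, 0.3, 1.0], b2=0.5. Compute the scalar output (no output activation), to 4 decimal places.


z1[0] = (-0.8)·(1) + (-1.2)·(3) - 0.9 = -5.3
z1[1] = (-0.1)·(1) + (-0.5)·(3) + 0.5 = -1.1
z1[2] = (1.1)·(1) + (-1.0)·(3) - 0.6 = -2.5
h = ReLU(z1) = [0.0, 0.0, 0.0]
output = (-0.5)·(0.0) + (0.3)·(0.0) + (1.0)·(0.0) + 0.5 = 0.5

0.5


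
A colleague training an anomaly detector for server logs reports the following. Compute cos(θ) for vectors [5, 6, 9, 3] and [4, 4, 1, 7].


A·B = 5·4 + 6·4 + 9·1 + 3·7 = 74
‖A‖ = √151 = 12.2882, ‖B‖ = √82 = 9.0554
cos = 74/(√151·√82) = 74/√12382 = 0.665

0.665


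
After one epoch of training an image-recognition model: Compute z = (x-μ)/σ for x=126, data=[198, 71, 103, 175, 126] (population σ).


μ = 134.6, σ = 46.4095
z = (126 - 134.6)/46.4095 = -0.1853

-0.1853


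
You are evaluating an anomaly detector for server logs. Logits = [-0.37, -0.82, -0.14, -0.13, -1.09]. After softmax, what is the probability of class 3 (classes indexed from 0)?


Exponentials: e^-0.37=0.6907, e^-0.82=0.4404, e^-0.14=0.8694, e^-0.13=0.8781, e^-1.09=0.3362
Sum = 3.2148
Softmax = [0.2149, 0.137, 0.2704, 0.2731, 0.1046]
p[3] = 0.8781/3.2148 = 0.2731

0.2731


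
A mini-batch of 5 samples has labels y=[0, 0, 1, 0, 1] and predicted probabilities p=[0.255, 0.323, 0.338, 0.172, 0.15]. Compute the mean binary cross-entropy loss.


L[0] = -ln(1-0.255) = -ln(0.745) = 0.2944
L[1] = -ln(1-0.323) = -ln(0.677) = 0.3901
L[2] = -ln(0.338) = 1.0847
L[3] = -ln(1-0.172) = -ln(0.828) = 0.1887
L[4] = -ln(0.15) = 1.8971
mean = (0.2944 + 0.3901 + 1.0847 + 0.1887 + 1.8971)/5 = 0.771

0.771


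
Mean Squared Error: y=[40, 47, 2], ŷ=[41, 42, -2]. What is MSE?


Squared errors: (40-41)²=1, (47-42)²=25, (2+ 2)²=16
Sum = 42
MSE = 42/3 = 14

14


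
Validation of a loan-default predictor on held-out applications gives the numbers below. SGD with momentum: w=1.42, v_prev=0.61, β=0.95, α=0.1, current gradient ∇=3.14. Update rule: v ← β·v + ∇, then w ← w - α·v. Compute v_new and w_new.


v_new = 0.95·0.61 + 3.14 = 0.5795 + 3.14 = 3.7195
w_new = 1.42 - 0.1·3.7195 = 1.42 - 0.37195 = 1.04805

v_new=3.7195, w_new=1.04805


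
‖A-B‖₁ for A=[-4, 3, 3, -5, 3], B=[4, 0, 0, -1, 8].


d = |-4-4| + |3-0| + |3-0| + |-5+ 1| + |3-8|
  = 8 + 3 + 3 + 4 + 5
  = 23

23


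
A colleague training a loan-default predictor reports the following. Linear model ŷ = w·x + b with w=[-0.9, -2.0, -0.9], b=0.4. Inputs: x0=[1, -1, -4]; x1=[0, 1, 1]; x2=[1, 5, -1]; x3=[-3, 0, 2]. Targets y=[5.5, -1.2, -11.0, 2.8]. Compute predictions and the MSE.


ŷ0 = (-0.9)·(1) + (-2.0)·(-1) + (-0.9)·(-4) + 0.4 = 5.1
ŷ1 = (-0.9)·(0) + (-2.0)·(1) + (-0.9)·(1) + 0.4 = -2.5
ŷ2 = (-0.9)·(1) + (-2.0)·(5) + (-0.9)·(-1) + 0.4 = -9.6
ŷ3 = (-0.9)·(-3) + (-2.0)·(0) + (-0.9)·(2) + 0.4 = 1.3
errors² = [0.16, 1.69, 1.96, 2.25]
MSE = 6.0600/4 = 1.515

1.515


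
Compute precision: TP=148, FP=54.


Precision = TP/(TP+FP)
= 148/(148+54)
= 148/202 = 73.27%

73.27%


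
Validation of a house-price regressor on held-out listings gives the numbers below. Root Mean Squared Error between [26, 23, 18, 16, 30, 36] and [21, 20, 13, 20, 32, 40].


MSE = 95/6 = 15.8333
RMSE = √(95/6) = 3.9791

3.9791


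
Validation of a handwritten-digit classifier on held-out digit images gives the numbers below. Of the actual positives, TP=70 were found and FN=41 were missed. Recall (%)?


Recall = TP/(TP+FN)
= 70/(70+41)
= 70/111 = 63.06%

63.06%


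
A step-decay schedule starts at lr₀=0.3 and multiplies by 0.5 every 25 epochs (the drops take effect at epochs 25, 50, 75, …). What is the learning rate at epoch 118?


n_drops = ⌊118/25⌋ = 4
lr = 0.3·0.5^4 = 0.3·0.0625 = 0.01875

0.01875


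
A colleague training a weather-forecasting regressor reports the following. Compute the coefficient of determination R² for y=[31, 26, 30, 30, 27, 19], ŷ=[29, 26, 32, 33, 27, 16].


ȳ = 27.1667
SS_res = Σ(y-ŷ)² = 26
SS_tot = Σ(y-ȳ)² = 98.83
R² = 1 - SS_res/SS_tot = 1 - 0.2631 = 0.7369

0.7369


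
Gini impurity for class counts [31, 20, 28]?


Probabilities: [31/79, 20/79, 28/79] ≈ [0.3924, 0.2532, 0.3544]
Σpᵢ² = (961 + 400 + 784)/79² = 2145/6241
Gini = 1 - Σpᵢ² = 1 - 2145/6241 = 0.6563

0.6563


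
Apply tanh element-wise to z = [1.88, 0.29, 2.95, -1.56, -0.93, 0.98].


tanh(1.88) = 0.9545
tanh(0.29) = 0.2821
tanh(2.95) = 0.9945
tanh(-1.56) = -0.9154
tanh(-0.93) = -0.7306
tanh(0.98) = 0.7531
result = [0.9545, 0.2821, 0.9945, -0.9154, -0.7306, 0.7531]

[0.9545, 0.2821, 0.9945, -0.9154, -0.7306, 0.7531]


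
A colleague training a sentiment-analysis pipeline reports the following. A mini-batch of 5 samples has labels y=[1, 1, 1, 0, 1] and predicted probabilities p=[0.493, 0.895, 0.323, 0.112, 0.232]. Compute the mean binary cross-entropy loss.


L[0] = -ln(0.493) = 0.7072
L[1] = -ln(0.895) = 0.1109
L[2] = -ln(0.323) = 1.1301
L[3] = -ln(1-0.112) = -ln(0.888) = 0.1188
L[4] = -ln(0.232) = 1.461
mean = (0.7072 + 0.1109 + 1.1301 + 0.1188 + 1.461)/5 = 0.7056

0.7056


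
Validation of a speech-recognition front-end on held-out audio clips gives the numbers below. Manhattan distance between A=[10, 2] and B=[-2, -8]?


d = |10+ 2| + |2+ 8|
  = 12 + 10
  = 22

22


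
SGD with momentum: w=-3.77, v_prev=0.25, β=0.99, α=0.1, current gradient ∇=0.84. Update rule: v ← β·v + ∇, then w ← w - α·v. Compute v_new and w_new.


v_new = 0.99·0.25 + 0.84 = 0.2475 + 0.84 = 1.0875
w_new = -3.77 - 0.1·1.0875 = -3.77 - 0.10875 = -3.87875

v_new=1.0875, w_new=-3.87875


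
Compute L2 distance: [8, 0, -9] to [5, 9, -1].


d = √((8-5)² + (0-9)² + (-9+ 1)²)
  = √(9 + 81 + 64)
  = √154 = 12.4097

12.4097


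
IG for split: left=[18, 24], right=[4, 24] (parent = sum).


Parent = [22, 48], H_parent = 0.8981
H_left = 0.9852 (n=42), H_right = 0.5917 (n=28)
H_children = (42/70)·0.9852 + (28/70)·0.5917 = 0.8278
IG = 0.8981 - 0.8278 = 0.0703

0.0703


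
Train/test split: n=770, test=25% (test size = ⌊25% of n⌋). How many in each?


Test = ⌊770·25/100⌋ = 192
Train = 770 - 192 = 578

Train: 578, Test: 192


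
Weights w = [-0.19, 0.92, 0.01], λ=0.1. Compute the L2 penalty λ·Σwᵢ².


‖w‖₂² = (-0.19)² + (0.92)² + (0.01)²
     = 0.0361 + 0.8464 + 0.0001
     = 0.8826
λ·‖w‖₂² = 0.1·0.8826 = 0.08826

0.08826


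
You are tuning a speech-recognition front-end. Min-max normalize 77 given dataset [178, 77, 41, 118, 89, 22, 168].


min=22, max=178
(77-22)/(178-22) = 55/156 = 0.3526

0.3526


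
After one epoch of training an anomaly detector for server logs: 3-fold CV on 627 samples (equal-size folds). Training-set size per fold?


Fold size = 627/3 = 209
Training per fold = 627 - 209 = 418

418


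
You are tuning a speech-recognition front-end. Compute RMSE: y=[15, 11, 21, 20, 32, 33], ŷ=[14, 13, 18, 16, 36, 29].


MSE = 62/6 = 10.3333
RMSE = √(62/6) = 3.2146

3.2146


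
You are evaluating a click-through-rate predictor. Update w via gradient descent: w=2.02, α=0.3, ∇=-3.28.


w_new = w - α·∇
= 2.02 - 0.3·-3.28
= 2.02 + 0.984
= 3.004

3.004


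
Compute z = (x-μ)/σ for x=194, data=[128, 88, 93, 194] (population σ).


μ = 125.75, σ = 42.3106
z = (194 - 125.75)/42.3106 = 1.6131

1.6131


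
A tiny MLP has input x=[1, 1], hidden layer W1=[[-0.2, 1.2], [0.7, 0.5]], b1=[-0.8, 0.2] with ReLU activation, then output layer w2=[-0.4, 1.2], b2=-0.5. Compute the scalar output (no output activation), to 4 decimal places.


z1[0] = (-0.2)·(1) + (1.2)·(1) - 0.8 = 0.2
z1[1] = (0.7)·(1) + (0.5)·(1) + 0.2 = 1.4
h = ReLU(z1) = [0.2, 1.4]
output = (-0.4)·(0.2) + (1.2)·(1.4) - 0.5 = 1.1

1.1


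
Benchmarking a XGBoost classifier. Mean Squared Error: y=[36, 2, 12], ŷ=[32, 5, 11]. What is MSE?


Squared errors: (36-32)²=16, (2-5)²=9, (12-11)²=1
Sum = 26
MSE = 26/3 = 26/3

26/3


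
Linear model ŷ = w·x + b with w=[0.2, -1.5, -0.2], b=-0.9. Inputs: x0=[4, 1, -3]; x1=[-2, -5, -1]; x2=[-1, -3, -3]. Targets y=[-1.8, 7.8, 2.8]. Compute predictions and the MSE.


ŷ0 = (0.2)·(4) + (-1.5)·(1) + (-0.2)·(-3) - 0.9 = -1.0
ŷ1 = (0.2)·(-2) + (-1.5)·(-5) + (-0.2)·(-1) - 0.9 = 6.4
ŷ2 = (0.2)·(-1) + (-1.5)·(-3) + (-0.2)·(-3) - 0.9 = 4.0
errors² = [0.64, 1.96, 1.44]
MSE = 4.0400/3 = 1.3467

1.3467


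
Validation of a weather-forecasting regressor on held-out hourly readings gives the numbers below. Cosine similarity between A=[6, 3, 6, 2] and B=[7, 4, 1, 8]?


A·B = 6·7 + 3·4 + 6·1 + 2·8 = 76
‖A‖ = √85 = 9.2195, ‖B‖ = √130 = 11.4018
cos = 76/(√85·√130) = 76/√11050 = 0.723

0.723


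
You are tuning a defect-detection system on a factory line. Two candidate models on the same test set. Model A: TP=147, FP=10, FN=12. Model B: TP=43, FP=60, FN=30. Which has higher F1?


Model A: P=147/157=0.9363, R=147/159=0.9245, F1=2PR/(P+R)=2TP/(2TP+FP+FN)=294/316=0.9304
Model B: P=43/103=0.4175, R=43/73=0.589, F1=2PR/(P+R)=2TP/(2TP+FP+FN)=86/176=0.4886
0.9304 > 0.4886 → Model A

Model A


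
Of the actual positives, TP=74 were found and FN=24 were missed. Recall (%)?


Recall = TP/(TP+FN)
= 74/(74+24)
= 74/98 = 75.51%

75.51%


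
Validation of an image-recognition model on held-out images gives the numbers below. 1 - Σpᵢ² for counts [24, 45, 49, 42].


Probabilities: [24/160, 45/160, 49/160, 42/160] ≈ [0.15, 0.2812, 0.3063, 0.2625]
Σpᵢ² = (576 + 2025 + 2401 + 1764)/160² = 6766/25600
Gini = 1 - Σpᵢ² = 1 - 6766/25600 = 0.7357

0.7357


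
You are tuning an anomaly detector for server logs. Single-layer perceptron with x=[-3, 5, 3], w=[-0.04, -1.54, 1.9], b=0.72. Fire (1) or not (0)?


z = (-3)·(-0.04) + (5)·(-1.54) + (3)·(1.9) + 0.72
  = -1.16
step(z) = 0 (z<0)

0


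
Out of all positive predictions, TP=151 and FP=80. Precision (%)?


Precision = TP/(TP+FP)
= 151/(151+80)
= 151/231 = 65.37%

65.37%


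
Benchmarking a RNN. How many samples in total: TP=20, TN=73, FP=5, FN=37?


Total = TP + TN + FP + FN
= 20 + 73 + 5 + 37
= 135
(Predicted positive: 25, predicted negative: 110)

135


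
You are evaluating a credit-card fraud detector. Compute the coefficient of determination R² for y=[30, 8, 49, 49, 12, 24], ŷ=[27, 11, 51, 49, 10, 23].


ȳ = 28.6667
SS_res = Σ(y-ŷ)² = 27
SS_tot = Σ(y-ȳ)² = 1555.33
R² = 1 - SS_res/SS_tot = 1 - 0.0174 = 0.9826

0.9826


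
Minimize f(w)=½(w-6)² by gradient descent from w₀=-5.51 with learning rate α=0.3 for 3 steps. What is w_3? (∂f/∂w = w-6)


step 1: grad = -5.51-6 = -11.51; w = -5.51 - 0.3·(-11.51) = -2.057
step 2: grad = -2.057-6 = -8.057; w = -2.057 - 0.3·(-8.057) = 0.3601
step 3: grad = 0.3601-6 = -5.6399; w = 0.3601 - 0.3·(-5.6399) = 2.05207

2.05207


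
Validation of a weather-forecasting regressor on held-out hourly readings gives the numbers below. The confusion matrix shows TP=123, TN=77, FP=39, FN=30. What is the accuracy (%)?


Accuracy = (TP+TN)/(TP+TN+FP+FN)
= (123+77)/(269)
= 200/269 = 74.35%

74.35%


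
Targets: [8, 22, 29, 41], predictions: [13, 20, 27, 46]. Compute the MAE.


Absolute errors: |8-13|=5, |22-20|=2, |29-27|=2, |41-46|=5
Sum = 14
MAE = 14/4 = 7/2

7/2


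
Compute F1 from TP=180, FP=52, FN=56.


Precision = 180/232 = 0.7759
Recall = 180/236 = 0.7627
F1 = 2·P·R/(P+R) = 2·TP/(2·TP+FP+FN) = 360/(360+52+56) = 360/468 = 0.7692

0.7692


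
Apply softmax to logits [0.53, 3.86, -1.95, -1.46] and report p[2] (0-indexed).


Exponentials: e^0.53=1.6989, e^3.86=47.4654, e^-1.95=0.1423, e^-1.46=0.2322
Sum = 49.5388
Softmax = [0.0343, 0.9581, 0.0029, 0.0047]
p[2] = 0.1423/49.5388 = 0.0029

0.0029


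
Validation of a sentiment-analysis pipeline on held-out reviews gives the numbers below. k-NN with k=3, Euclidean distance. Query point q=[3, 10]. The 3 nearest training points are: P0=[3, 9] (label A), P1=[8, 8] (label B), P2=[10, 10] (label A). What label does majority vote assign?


d(q,P0) = 1.0  (label A)
d(q,P1) = 5.3852  (label B)
d(q,P2) = 7.0  (label A)
Votes: A=2, B=1
Majority → A

A


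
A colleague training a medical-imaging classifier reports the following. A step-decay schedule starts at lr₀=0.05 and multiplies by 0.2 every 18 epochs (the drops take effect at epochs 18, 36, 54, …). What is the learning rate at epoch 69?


n_drops = ⌊69/18⌋ = 3
lr = 0.05·0.2^3 = 0.05·0.008 = 0.0004

0.0004


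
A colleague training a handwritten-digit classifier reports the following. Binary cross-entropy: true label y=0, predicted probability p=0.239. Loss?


BCE = -[y·ln(p) + (1-y)·ln(1-p)]
= -0 - 1·ln(1-0.239)
= -ln(0.761) = 0.2731

0.2731


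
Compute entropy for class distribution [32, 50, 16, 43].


Probabilities: [32/141, 50/141, 16/141, 43/141] ≈ [0.227, 0.3546, 0.1135, 0.305]
H = -((32/141)·log₂(32/141) + (50/141)·log₂(50/141) + (16/141)·log₂(16/141) + (43/141)·log₂(43/141))
  = 1.8947 bits

1.8947 bits


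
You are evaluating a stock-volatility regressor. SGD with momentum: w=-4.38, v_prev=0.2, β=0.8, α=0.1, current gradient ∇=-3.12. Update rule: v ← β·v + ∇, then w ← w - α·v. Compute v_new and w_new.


v_new = 0.8·0.2 - 3.12 = 0.16 - 3.12 = -2.96
w_new = -4.38 - 0.1·-2.96 = -4.38 + 0.296 = -4.084

v_new=-2.96, w_new=-4.084


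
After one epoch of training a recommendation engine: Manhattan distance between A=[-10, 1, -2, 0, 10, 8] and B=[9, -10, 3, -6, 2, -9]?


d = |-10-9| + |1+ 10| + |-2-3| + |0+ 6| + |10-2| + |8+ 9|
  = 19 + 11 + 5 + 6 + 8 + 17
  = 66

66


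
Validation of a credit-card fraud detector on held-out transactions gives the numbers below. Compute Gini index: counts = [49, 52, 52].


Probabilities: [49/153, 52/153, 52/153] ≈ [0.3203, 0.3399, 0.3399]
Σpᵢ² = (2401 + 2704 + 2704)/153² = 7809/23409
Gini = 1 - Σpᵢ² = 1 - 7809/23409 = 0.6664

0.6664


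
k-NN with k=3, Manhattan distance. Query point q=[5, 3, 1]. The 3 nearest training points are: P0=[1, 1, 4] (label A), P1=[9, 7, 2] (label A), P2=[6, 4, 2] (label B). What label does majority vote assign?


d(q,P0) = 9  (label A)
d(q,P1) = 9  (label A)
d(q,P2) = 3  (label B)
Votes: A=2, B=1
Majority → A

A


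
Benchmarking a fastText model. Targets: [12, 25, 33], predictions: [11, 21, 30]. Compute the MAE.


Absolute errors: |12-11|=1, |25-21|=4, |33-30|=3
Sum = 8
MAE = 8/3 = 8/3

8/3


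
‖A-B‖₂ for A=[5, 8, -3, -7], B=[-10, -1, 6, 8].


d = √((5+ 10)² + (8+ 1)² + (-3-6)² + (-7-8)²)
  = √(225 + 81 + 81 + 225)
  = √612 = 24.7386

24.7386


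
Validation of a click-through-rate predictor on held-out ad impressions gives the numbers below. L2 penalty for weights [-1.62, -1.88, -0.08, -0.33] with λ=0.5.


‖w‖₂² = (-1.62)² + (-1.88)² + (-0.08)² + (-0.33)²
     = 2.6244 + 3.5344 + 0.0064 + 0.1089
     = 6.2741
λ·‖w‖₂² = 0.5·6.2741 = 3.13705

3.13705


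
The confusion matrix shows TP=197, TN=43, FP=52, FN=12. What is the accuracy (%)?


Accuracy = (TP+TN)/(TP+TN+FP+FN)
= (197+43)/(304)
= 240/304 = 78.95%

78.95%


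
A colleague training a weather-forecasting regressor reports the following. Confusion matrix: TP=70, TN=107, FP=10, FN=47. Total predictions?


Total = TP + TN + FP + FN
= 70 + 107 + 10 + 47
= 234
(Predicted positive: 80, predicted negative: 154)

234


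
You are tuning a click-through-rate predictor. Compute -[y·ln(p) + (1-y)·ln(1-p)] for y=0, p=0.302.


BCE = -[y·ln(p) + (1-y)·ln(1-p)]
= -0 - 1·ln(1-0.302)
= -ln(0.698) = 0.3595

0.3595


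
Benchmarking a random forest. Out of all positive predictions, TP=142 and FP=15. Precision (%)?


Precision = TP/(TP+FP)
= 142/(142+15)
= 142/157 = 90.45%

90.45%


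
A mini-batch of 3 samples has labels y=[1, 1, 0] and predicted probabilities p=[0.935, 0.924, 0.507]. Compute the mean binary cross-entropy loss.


L[0] = -ln(0.935) = 0.0672
L[1] = -ln(0.924) = 0.079
L[2] = -ln(1-0.507) = -ln(0.493) = 0.7072
mean = (0.0672 + 0.079 + 0.7072)/3 = 0.2845

0.2845


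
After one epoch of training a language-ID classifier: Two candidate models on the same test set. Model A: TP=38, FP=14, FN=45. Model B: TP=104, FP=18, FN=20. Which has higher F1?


Model A: P=38/52=0.7308, R=38/83=0.4578, F1=2PR/(P+R)=2TP/(2TP+FP+FN)=76/135=0.563
Model B: P=104/122=0.8525, R=104/124=0.8387, F1=2PR/(P+R)=2TP/(2TP+FP+FN)=208/246=0.8455
0.563 < 0.8455 → Model B

Model B


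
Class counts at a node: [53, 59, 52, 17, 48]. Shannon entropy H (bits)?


Probabilities: [53/229, 59/229, 52/229, 17/229, 48/229] ≈ [0.2314, 0.2576, 0.2271, 0.0742, 0.2096]
H = -((53/229)·log₂(53/229) + (59/229)·log₂(59/229) + (52/229)·log₂(52/229) + (17/229)·log₂(17/229) + (48/229)·log₂(48/229))
  = 2.2294 bits

2.2294 bits


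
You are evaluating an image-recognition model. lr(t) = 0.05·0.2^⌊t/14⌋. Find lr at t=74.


n_drops = ⌊74/14⌋ = 5
lr = 0.05·0.2^5 = 0.05·0.00032 = 0.000016

0.000016


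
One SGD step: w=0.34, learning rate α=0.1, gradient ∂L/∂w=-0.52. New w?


w_new = w - α·∇
= 0.34 - 0.1·-0.52
= 0.34 + 0.052
= 0.392

0.392


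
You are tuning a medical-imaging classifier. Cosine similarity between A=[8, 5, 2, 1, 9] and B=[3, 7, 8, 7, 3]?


A·B = 8·3 + 5·7 + 2·8 + 1·7 + 9·3 = 109
‖A‖ = √175 = 13.2288, ‖B‖ = √180 = 13.4164
cos = 109/(√175·√180) = 109/√31500 = 0.6141

0.6141


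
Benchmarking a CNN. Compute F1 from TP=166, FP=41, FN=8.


Precision = 166/207 = 0.8019
Recall = 166/174 = 0.954
F1 = 2·P·R/(P+R) = 2·TP/(2·TP+FP+FN) = 332/(332+41+8) = 332/381 = 0.8714

0.8714


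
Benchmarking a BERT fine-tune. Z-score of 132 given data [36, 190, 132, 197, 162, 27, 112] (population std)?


μ = 122.2857, σ = 63.7735
z = (132 - 122.2857)/63.7735 = 0.1523

0.1523


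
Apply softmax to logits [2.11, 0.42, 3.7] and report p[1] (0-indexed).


Exponentials: e^2.11=8.2482, e^0.42=1.522, e^3.7=40.4473
Sum = 50.2175
Softmax = [0.1643, 0.0303, 0.8054]
p[1] = 1.522/50.2175 = 0.0303

0.0303


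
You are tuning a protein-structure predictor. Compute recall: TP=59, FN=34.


Recall = TP/(TP+FN)
= 59/(59+34)
= 59/93 = 63.44%

63.44%


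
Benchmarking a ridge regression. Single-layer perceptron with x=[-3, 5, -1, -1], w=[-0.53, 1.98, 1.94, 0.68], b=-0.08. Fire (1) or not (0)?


z = (-3)·(-0.53) + (5)·(1.98) + (-1)·(1.94) + (-1)·(0.68) - 0.08
  = 8.79
step(z) = 1 (z≥0)

1


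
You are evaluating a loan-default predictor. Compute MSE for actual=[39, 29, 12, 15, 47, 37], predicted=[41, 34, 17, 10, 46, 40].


Squared errors: (39-41)²=4, (29-34)²=25, (12-17)²=25, (15-10)²=25, (47-46)²=1, (37-40)²=9
Sum = 89
MSE = 89/6 = 89/6

89/6


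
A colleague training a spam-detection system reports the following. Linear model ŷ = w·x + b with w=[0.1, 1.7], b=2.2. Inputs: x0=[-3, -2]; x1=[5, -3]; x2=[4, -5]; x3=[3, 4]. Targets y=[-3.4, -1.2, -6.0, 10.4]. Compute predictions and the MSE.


ŷ0 = (0.1)·(-3) + (1.7)·(-2) + 2.2 = -1.5
ŷ1 = (0.1)·(5) + (1.7)·(-3) + 2.2 = -2.4
ŷ2 = (0.1)·(4) + (1.7)·(-5) + 2.2 = -5.9
ŷ3 = (0.1)·(3) + (1.7)·(4) + 2.2 = 9.3
errors² = [3.61, 1.44, 0.01, 1.21]
MSE = 6.2700/4 = 1.5675

1.5675


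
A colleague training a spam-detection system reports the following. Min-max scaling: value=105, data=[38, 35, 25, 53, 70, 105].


min=25, max=105
(105-25)/(105-25) = 80/80 = 1.0

1.0


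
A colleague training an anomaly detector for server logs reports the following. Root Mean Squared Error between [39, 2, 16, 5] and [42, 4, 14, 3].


MSE = 21/4 = 5.25
RMSE = √(21/4) = 2.2913

2.2913


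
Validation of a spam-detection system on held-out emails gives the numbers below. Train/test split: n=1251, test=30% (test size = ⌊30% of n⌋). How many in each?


Test = ⌊1251·30/100⌋ = 375
Train = 1251 - 375 = 876

Train: 876, Test: 375


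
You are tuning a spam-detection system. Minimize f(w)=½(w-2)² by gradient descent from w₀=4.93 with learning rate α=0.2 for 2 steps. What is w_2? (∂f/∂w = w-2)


step 1: grad = 4.93-2 = 2.93; w = 4.93 - 0.2·(2.93) = 4.344
step 2: grad = 4.344-2 = 2.344; w = 4.344 - 0.2·(2.344) = 3.8752

3.8752


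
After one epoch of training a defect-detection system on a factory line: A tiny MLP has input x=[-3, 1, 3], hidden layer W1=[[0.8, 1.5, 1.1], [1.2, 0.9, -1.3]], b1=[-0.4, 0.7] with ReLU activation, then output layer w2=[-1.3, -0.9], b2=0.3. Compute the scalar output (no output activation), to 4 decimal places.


z1[0] = (0.8)·(-3) + (1.5)·(1) + (1.1)·(3) - 0.4 = 2.0
z1[1] = (1.2)·(-3) + (0.9)·(1) + (-1.3)·(3) + 0.7 = -5.9
h = ReLU(z1) = [2.0, 0.0]
output = (-1.3)·(2.0) + (-0.9)·(0.0) + 0.3 = -2.3

-2.3


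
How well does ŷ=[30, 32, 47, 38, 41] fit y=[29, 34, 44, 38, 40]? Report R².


ȳ = 37
SS_res = Σ(y-ŷ)² = 15
SS_tot = Σ(y-ȳ)² = 132
R² = 1 - SS_res/SS_tot = 1 - 0.1136 = 0.8864

0.8864


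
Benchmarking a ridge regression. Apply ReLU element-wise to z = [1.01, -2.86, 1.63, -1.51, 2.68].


ReLU(1.01) = max(0, 1.01) = 1.01
ReLU(-2.86) = max(0, -2.86) = 0.0
ReLU(1.63) = max(0, 1.63) = 1.63
ReLU(-1.51) = max(0, -1.51) = 0.0
ReLU(2.68) = max(0, 2.68) = 2.68
result = [1.01, 0.0, 1.63, 0.0, 2.68]

[1.01, 0.0, 1.63, 0.0, 2.68]


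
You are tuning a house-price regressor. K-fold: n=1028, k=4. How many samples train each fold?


Fold size = 1028/4 = 257
Training per fold = 1028 - 257 = 771

771


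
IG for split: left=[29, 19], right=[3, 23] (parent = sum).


Parent = [32, 42], H_parent = 0.9868
H_left = 0.9685 (n=48), H_right = 0.5159 (n=26)
H_children = (48/74)·0.9685 + (26/74)·0.5159 = 0.8095
IG = 0.9868 - 0.8095 = 0.1773

0.1773


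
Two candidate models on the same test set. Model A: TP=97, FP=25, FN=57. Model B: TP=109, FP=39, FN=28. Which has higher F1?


Model A: P=97/122=0.7951, R=97/154=0.6299, F1=2PR/(P+R)=2TP/(2TP+FP+FN)=194/276=0.7029
Model B: P=109/148=0.7365, R=109/137=0.7956, F1=2PR/(P+R)=2TP/(2TP+FP+FN)=218/285=0.7649
0.7029 < 0.7649 → Model B

Model B


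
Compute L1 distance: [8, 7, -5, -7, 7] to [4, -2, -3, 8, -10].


d = |8-4| + |7+ 2| + |-5+ 3| + |-7-8| + |7+ 10|
  = 4 + 9 + 2 + 15 + 17
  = 47

47


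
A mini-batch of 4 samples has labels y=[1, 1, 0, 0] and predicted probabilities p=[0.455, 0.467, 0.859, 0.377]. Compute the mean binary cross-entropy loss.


L[0] = -ln(0.455) = 0.7875
L[1] = -ln(0.467) = 0.7614
L[2] = -ln(1-0.859) = -ln(0.141) = 1.959
L[3] = -ln(1-0.377) = -ln(0.623) = 0.4732
mean = (0.7875 + 0.7614 + 1.959 + 0.4732)/4 = 0.9953

0.9953


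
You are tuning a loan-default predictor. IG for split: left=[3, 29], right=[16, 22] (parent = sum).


Parent = [19, 51], H_parent = 0.8435
H_left = 0.4489 (n=32), H_right = 0.9819 (n=38)
H_children = (32/70)·0.4489 + (38/70)·0.9819 = 0.7382
IG = 0.8435 - 0.7382 = 0.1053

0.1053


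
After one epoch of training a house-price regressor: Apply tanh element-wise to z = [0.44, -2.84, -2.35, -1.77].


tanh(0.44) = 0.4136
tanh(-2.84) = -0.9932
tanh(-2.35) = -0.982
tanh(-1.77) = -0.9436
result = [0.4136, -0.9932, -0.982, -0.9436]

[0.4136, -0.9932, -0.982, -0.9436]


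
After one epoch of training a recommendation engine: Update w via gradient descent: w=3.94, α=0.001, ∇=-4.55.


w_new = w - α·∇
= 3.94 - 0.001·-4.55
= 3.94 + 0.00455
= 3.94455

3.94455


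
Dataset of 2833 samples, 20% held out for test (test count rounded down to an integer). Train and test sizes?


Test = ⌊2833·20/100⌋ = 566
Train = 2833 - 566 = 2267

Train: 2267, Test: 566


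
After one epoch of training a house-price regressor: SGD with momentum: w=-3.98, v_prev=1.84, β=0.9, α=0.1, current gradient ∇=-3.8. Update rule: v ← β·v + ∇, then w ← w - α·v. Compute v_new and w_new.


v_new = 0.9·1.84 - 3.8 = 1.656 - 3.8 = -2.144
w_new = -3.98 - 0.1·-2.144 = -3.98 + 0.2144 = -3.7656

v_new=-2.144, w_new=-3.7656


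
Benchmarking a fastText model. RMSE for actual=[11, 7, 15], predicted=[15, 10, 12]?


MSE = 34/3 = 11.3333
RMSE = √(34/3) = 3.3665

3.3665


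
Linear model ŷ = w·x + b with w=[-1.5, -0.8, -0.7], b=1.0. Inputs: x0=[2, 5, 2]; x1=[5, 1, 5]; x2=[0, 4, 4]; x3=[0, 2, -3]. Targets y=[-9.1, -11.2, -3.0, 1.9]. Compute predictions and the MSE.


ŷ0 = (-1.5)·(2) + (-0.8)·(5) + (-0.7)·(2) + 1.0 = -7.4
ŷ1 = (-1.5)·(5) + (-0.8)·(1) + (-0.7)·(5) + 1.0 = -10.8
ŷ2 = (-1.5)·(0) + (-0.8)·(4) + (-0.7)·(4) + 1.0 = -5.0
ŷ3 = (-1.5)·(0) + (-0.8)·(2) + (-0.7)·(-3) + 1.0 = 1.5
errors² = [2.89, 0.16, 4.0, 0.16]
MSE = 7.2100/4 = 1.8025

1.8025


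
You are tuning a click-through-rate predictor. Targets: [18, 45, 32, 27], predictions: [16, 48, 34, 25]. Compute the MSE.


Squared errors: (18-16)²=4, (45-48)²=9, (32-34)²=4, (27-25)²=4
Sum = 21
MSE = 21/4 = 21/4

21/4


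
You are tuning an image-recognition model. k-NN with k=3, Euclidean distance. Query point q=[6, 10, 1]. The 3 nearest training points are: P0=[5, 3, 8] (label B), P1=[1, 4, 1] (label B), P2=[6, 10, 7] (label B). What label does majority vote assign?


d(q,P0) = 9.9499  (label B)
d(q,P1) = 7.8102  (label B)
d(q,P2) = 6.0  (label B)
Votes: A=0, B=3
Majority → B

B


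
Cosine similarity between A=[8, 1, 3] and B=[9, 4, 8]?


A·B = 8·9 + 1·4 + 3·8 = 100
‖A‖ = √74 = 8.6023, ‖B‖ = √161 = 12.6886
cos = 100/(√74·√161) = 100/√11914 = 0.9162

0.9162


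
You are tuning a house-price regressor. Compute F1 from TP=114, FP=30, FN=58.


Precision = 114/144 = 0.7917
Recall = 114/172 = 0.6628
F1 = 2·P·R/(P+R) = 2·TP/(2·TP+FP+FN) = 228/(228+30+58) = 228/316 = 0.7215

0.7215


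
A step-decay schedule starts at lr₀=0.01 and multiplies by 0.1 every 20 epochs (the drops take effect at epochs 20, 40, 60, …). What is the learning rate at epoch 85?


n_drops = ⌊85/20⌋ = 4
lr = 0.01·0.1^4 = 0.01·0.0001 = 0.000001

0.000001


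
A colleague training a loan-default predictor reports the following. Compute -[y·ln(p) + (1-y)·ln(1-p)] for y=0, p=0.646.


BCE = -[y·ln(p) + (1-y)·ln(1-p)]
= -0 - 1·ln(1-0.646)
= -ln(0.354) = 1.0385

1.0385


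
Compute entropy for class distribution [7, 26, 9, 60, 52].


Probabilities: [7/154, 26/154, 9/154, 60/154, 52/154] ≈ [0.0455, 0.1688, 0.0584, 0.3896, 0.3377]
H = -((7/154)·log₂(7/154) + (26/154)·log₂(26/154) + (9/154)·log₂(9/154) + (60/154)·log₂(60/154) + (52/154)·log₂(52/154))
  = 1.9341 bits

1.9341 bits
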